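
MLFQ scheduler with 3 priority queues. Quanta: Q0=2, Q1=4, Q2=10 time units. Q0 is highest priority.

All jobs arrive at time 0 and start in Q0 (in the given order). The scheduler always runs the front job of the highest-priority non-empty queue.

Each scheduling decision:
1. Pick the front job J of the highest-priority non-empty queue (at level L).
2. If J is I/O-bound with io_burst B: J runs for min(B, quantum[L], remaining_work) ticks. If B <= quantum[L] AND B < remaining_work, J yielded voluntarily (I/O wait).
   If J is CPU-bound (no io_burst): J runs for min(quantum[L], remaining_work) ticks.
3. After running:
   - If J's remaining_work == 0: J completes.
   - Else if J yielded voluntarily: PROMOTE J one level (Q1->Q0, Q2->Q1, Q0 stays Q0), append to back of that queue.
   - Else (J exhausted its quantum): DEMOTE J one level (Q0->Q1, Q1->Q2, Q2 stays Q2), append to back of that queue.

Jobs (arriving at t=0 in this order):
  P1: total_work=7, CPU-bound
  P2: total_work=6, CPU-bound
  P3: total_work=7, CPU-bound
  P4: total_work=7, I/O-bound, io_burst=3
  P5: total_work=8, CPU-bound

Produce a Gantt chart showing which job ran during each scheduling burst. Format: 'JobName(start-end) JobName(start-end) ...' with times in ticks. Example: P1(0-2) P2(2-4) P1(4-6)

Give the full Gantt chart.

t=0-2: P1@Q0 runs 2, rem=5, quantum used, demote→Q1. Q0=[P2,P3,P4,P5] Q1=[P1] Q2=[]
t=2-4: P2@Q0 runs 2, rem=4, quantum used, demote→Q1. Q0=[P3,P4,P5] Q1=[P1,P2] Q2=[]
t=4-6: P3@Q0 runs 2, rem=5, quantum used, demote→Q1. Q0=[P4,P5] Q1=[P1,P2,P3] Q2=[]
t=6-8: P4@Q0 runs 2, rem=5, quantum used, demote→Q1. Q0=[P5] Q1=[P1,P2,P3,P4] Q2=[]
t=8-10: P5@Q0 runs 2, rem=6, quantum used, demote→Q1. Q0=[] Q1=[P1,P2,P3,P4,P5] Q2=[]
t=10-14: P1@Q1 runs 4, rem=1, quantum used, demote→Q2. Q0=[] Q1=[P2,P3,P4,P5] Q2=[P1]
t=14-18: P2@Q1 runs 4, rem=0, completes. Q0=[] Q1=[P3,P4,P5] Q2=[P1]
t=18-22: P3@Q1 runs 4, rem=1, quantum used, demote→Q2. Q0=[] Q1=[P4,P5] Q2=[P1,P3]
t=22-25: P4@Q1 runs 3, rem=2, I/O yield, promote→Q0. Q0=[P4] Q1=[P5] Q2=[P1,P3]
t=25-27: P4@Q0 runs 2, rem=0, completes. Q0=[] Q1=[P5] Q2=[P1,P3]
t=27-31: P5@Q1 runs 4, rem=2, quantum used, demote→Q2. Q0=[] Q1=[] Q2=[P1,P3,P5]
t=31-32: P1@Q2 runs 1, rem=0, completes. Q0=[] Q1=[] Q2=[P3,P5]
t=32-33: P3@Q2 runs 1, rem=0, completes. Q0=[] Q1=[] Q2=[P5]
t=33-35: P5@Q2 runs 2, rem=0, completes. Q0=[] Q1=[] Q2=[]

Answer: P1(0-2) P2(2-4) P3(4-6) P4(6-8) P5(8-10) P1(10-14) P2(14-18) P3(18-22) P4(22-25) P4(25-27) P5(27-31) P1(31-32) P3(32-33) P5(33-35)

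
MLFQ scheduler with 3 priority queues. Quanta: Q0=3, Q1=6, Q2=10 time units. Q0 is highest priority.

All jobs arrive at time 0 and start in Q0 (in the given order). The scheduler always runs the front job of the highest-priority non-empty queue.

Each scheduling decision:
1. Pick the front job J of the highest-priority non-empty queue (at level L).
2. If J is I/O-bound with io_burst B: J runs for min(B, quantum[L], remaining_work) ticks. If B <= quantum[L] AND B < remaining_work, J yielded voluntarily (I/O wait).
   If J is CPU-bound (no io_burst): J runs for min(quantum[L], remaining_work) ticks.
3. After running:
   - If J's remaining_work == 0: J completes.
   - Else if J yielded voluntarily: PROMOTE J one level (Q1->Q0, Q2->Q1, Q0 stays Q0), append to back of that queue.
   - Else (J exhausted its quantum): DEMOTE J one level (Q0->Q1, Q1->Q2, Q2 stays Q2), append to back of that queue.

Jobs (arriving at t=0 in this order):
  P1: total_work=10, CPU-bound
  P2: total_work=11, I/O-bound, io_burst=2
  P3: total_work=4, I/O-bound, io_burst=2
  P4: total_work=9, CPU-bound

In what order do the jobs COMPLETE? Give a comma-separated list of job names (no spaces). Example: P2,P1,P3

t=0-3: P1@Q0 runs 3, rem=7, quantum used, demote→Q1. Q0=[P2,P3,P4] Q1=[P1] Q2=[]
t=3-5: P2@Q0 runs 2, rem=9, I/O yield, promote→Q0. Q0=[P3,P4,P2] Q1=[P1] Q2=[]
t=5-7: P3@Q0 runs 2, rem=2, I/O yield, promote→Q0. Q0=[P4,P2,P3] Q1=[P1] Q2=[]
t=7-10: P4@Q0 runs 3, rem=6, quantum used, demote→Q1. Q0=[P2,P3] Q1=[P1,P4] Q2=[]
t=10-12: P2@Q0 runs 2, rem=7, I/O yield, promote→Q0. Q0=[P3,P2] Q1=[P1,P4] Q2=[]
t=12-14: P3@Q0 runs 2, rem=0, completes. Q0=[P2] Q1=[P1,P4] Q2=[]
t=14-16: P2@Q0 runs 2, rem=5, I/O yield, promote→Q0. Q0=[P2] Q1=[P1,P4] Q2=[]
t=16-18: P2@Q0 runs 2, rem=3, I/O yield, promote→Q0. Q0=[P2] Q1=[P1,P4] Q2=[]
t=18-20: P2@Q0 runs 2, rem=1, I/O yield, promote→Q0. Q0=[P2] Q1=[P1,P4] Q2=[]
t=20-21: P2@Q0 runs 1, rem=0, completes. Q0=[] Q1=[P1,P4] Q2=[]
t=21-27: P1@Q1 runs 6, rem=1, quantum used, demote→Q2. Q0=[] Q1=[P4] Q2=[P1]
t=27-33: P4@Q1 runs 6, rem=0, completes. Q0=[] Q1=[] Q2=[P1]
t=33-34: P1@Q2 runs 1, rem=0, completes. Q0=[] Q1=[] Q2=[]

Answer: P3,P2,P4,P1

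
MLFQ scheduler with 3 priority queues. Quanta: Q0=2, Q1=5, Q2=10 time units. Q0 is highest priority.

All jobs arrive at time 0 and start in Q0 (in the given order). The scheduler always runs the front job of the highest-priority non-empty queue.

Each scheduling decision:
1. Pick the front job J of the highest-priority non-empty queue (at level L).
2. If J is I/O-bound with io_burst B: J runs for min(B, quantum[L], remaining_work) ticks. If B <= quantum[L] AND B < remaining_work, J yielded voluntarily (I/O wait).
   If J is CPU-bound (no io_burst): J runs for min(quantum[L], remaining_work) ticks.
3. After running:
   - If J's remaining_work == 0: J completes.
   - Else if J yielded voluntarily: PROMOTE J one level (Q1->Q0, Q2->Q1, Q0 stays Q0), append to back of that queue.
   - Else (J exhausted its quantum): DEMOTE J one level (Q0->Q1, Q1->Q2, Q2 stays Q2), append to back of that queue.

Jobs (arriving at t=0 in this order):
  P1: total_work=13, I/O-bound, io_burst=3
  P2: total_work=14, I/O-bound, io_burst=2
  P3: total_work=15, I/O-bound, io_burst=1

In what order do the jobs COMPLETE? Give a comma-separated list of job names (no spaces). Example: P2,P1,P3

Answer: P2,P3,P1

Derivation:
t=0-2: P1@Q0 runs 2, rem=11, quantum used, demote→Q1. Q0=[P2,P3] Q1=[P1] Q2=[]
t=2-4: P2@Q0 runs 2, rem=12, I/O yield, promote→Q0. Q0=[P3,P2] Q1=[P1] Q2=[]
t=4-5: P3@Q0 runs 1, rem=14, I/O yield, promote→Q0. Q0=[P2,P3] Q1=[P1] Q2=[]
t=5-7: P2@Q0 runs 2, rem=10, I/O yield, promote→Q0. Q0=[P3,P2] Q1=[P1] Q2=[]
t=7-8: P3@Q0 runs 1, rem=13, I/O yield, promote→Q0. Q0=[P2,P3] Q1=[P1] Q2=[]
t=8-10: P2@Q0 runs 2, rem=8, I/O yield, promote→Q0. Q0=[P3,P2] Q1=[P1] Q2=[]
t=10-11: P3@Q0 runs 1, rem=12, I/O yield, promote→Q0. Q0=[P2,P3] Q1=[P1] Q2=[]
t=11-13: P2@Q0 runs 2, rem=6, I/O yield, promote→Q0. Q0=[P3,P2] Q1=[P1] Q2=[]
t=13-14: P3@Q0 runs 1, rem=11, I/O yield, promote→Q0. Q0=[P2,P3] Q1=[P1] Q2=[]
t=14-16: P2@Q0 runs 2, rem=4, I/O yield, promote→Q0. Q0=[P3,P2] Q1=[P1] Q2=[]
t=16-17: P3@Q0 runs 1, rem=10, I/O yield, promote→Q0. Q0=[P2,P3] Q1=[P1] Q2=[]
t=17-19: P2@Q0 runs 2, rem=2, I/O yield, promote→Q0. Q0=[P3,P2] Q1=[P1] Q2=[]
t=19-20: P3@Q0 runs 1, rem=9, I/O yield, promote→Q0. Q0=[P2,P3] Q1=[P1] Q2=[]
t=20-22: P2@Q0 runs 2, rem=0, completes. Q0=[P3] Q1=[P1] Q2=[]
t=22-23: P3@Q0 runs 1, rem=8, I/O yield, promote→Q0. Q0=[P3] Q1=[P1] Q2=[]
t=23-24: P3@Q0 runs 1, rem=7, I/O yield, promote→Q0. Q0=[P3] Q1=[P1] Q2=[]
t=24-25: P3@Q0 runs 1, rem=6, I/O yield, promote→Q0. Q0=[P3] Q1=[P1] Q2=[]
t=25-26: P3@Q0 runs 1, rem=5, I/O yield, promote→Q0. Q0=[P3] Q1=[P1] Q2=[]
t=26-27: P3@Q0 runs 1, rem=4, I/O yield, promote→Q0. Q0=[P3] Q1=[P1] Q2=[]
t=27-28: P3@Q0 runs 1, rem=3, I/O yield, promote→Q0. Q0=[P3] Q1=[P1] Q2=[]
t=28-29: P3@Q0 runs 1, rem=2, I/O yield, promote→Q0. Q0=[P3] Q1=[P1] Q2=[]
t=29-30: P3@Q0 runs 1, rem=1, I/O yield, promote→Q0. Q0=[P3] Q1=[P1] Q2=[]
t=30-31: P3@Q0 runs 1, rem=0, completes. Q0=[] Q1=[P1] Q2=[]
t=31-34: P1@Q1 runs 3, rem=8, I/O yield, promote→Q0. Q0=[P1] Q1=[] Q2=[]
t=34-36: P1@Q0 runs 2, rem=6, quantum used, demote→Q1. Q0=[] Q1=[P1] Q2=[]
t=36-39: P1@Q1 runs 3, rem=3, I/O yield, promote→Q0. Q0=[P1] Q1=[] Q2=[]
t=39-41: P1@Q0 runs 2, rem=1, quantum used, demote→Q1. Q0=[] Q1=[P1] Q2=[]
t=41-42: P1@Q1 runs 1, rem=0, completes. Q0=[] Q1=[] Q2=[]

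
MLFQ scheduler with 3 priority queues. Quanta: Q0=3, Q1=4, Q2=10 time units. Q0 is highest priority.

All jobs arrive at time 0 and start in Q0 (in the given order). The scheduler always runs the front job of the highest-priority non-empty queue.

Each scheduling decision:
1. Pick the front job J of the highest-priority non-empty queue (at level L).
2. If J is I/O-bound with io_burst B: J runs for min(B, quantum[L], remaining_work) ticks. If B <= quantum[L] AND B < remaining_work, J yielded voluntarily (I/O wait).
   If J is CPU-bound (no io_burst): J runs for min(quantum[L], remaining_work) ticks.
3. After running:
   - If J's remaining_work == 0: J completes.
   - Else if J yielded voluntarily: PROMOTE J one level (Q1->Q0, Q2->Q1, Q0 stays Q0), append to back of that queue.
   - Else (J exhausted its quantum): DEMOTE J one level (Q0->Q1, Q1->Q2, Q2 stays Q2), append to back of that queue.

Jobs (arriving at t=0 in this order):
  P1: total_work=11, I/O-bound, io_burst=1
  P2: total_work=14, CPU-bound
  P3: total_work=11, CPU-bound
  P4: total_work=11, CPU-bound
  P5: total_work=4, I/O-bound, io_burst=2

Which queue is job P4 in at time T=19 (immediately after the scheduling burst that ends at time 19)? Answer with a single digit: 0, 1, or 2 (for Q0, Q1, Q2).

Answer: 1

Derivation:
t=0-1: P1@Q0 runs 1, rem=10, I/O yield, promote→Q0. Q0=[P2,P3,P4,P5,P1] Q1=[] Q2=[]
t=1-4: P2@Q0 runs 3, rem=11, quantum used, demote→Q1. Q0=[P3,P4,P5,P1] Q1=[P2] Q2=[]
t=4-7: P3@Q0 runs 3, rem=8, quantum used, demote→Q1. Q0=[P4,P5,P1] Q1=[P2,P3] Q2=[]
t=7-10: P4@Q0 runs 3, rem=8, quantum used, demote→Q1. Q0=[P5,P1] Q1=[P2,P3,P4] Q2=[]
t=10-12: P5@Q0 runs 2, rem=2, I/O yield, promote→Q0. Q0=[P1,P5] Q1=[P2,P3,P4] Q2=[]
t=12-13: P1@Q0 runs 1, rem=9, I/O yield, promote→Q0. Q0=[P5,P1] Q1=[P2,P3,P4] Q2=[]
t=13-15: P5@Q0 runs 2, rem=0, completes. Q0=[P1] Q1=[P2,P3,P4] Q2=[]
t=15-16: P1@Q0 runs 1, rem=8, I/O yield, promote→Q0. Q0=[P1] Q1=[P2,P3,P4] Q2=[]
t=16-17: P1@Q0 runs 1, rem=7, I/O yield, promote→Q0. Q0=[P1] Q1=[P2,P3,P4] Q2=[]
t=17-18: P1@Q0 runs 1, rem=6, I/O yield, promote→Q0. Q0=[P1] Q1=[P2,P3,P4] Q2=[]
t=18-19: P1@Q0 runs 1, rem=5, I/O yield, promote→Q0. Q0=[P1] Q1=[P2,P3,P4] Q2=[]
t=19-20: P1@Q0 runs 1, rem=4, I/O yield, promote→Q0. Q0=[P1] Q1=[P2,P3,P4] Q2=[]
t=20-21: P1@Q0 runs 1, rem=3, I/O yield, promote→Q0. Q0=[P1] Q1=[P2,P3,P4] Q2=[]
t=21-22: P1@Q0 runs 1, rem=2, I/O yield, promote→Q0. Q0=[P1] Q1=[P2,P3,P4] Q2=[]
t=22-23: P1@Q0 runs 1, rem=1, I/O yield, promote→Q0. Q0=[P1] Q1=[P2,P3,P4] Q2=[]
t=23-24: P1@Q0 runs 1, rem=0, completes. Q0=[] Q1=[P2,P3,P4] Q2=[]
t=24-28: P2@Q1 runs 4, rem=7, quantum used, demote→Q2. Q0=[] Q1=[P3,P4] Q2=[P2]
t=28-32: P3@Q1 runs 4, rem=4, quantum used, demote→Q2. Q0=[] Q1=[P4] Q2=[P2,P3]
t=32-36: P4@Q1 runs 4, rem=4, quantum used, demote→Q2. Q0=[] Q1=[] Q2=[P2,P3,P4]
t=36-43: P2@Q2 runs 7, rem=0, completes. Q0=[] Q1=[] Q2=[P3,P4]
t=43-47: P3@Q2 runs 4, rem=0, completes. Q0=[] Q1=[] Q2=[P4]
t=47-51: P4@Q2 runs 4, rem=0, completes. Q0=[] Q1=[] Q2=[]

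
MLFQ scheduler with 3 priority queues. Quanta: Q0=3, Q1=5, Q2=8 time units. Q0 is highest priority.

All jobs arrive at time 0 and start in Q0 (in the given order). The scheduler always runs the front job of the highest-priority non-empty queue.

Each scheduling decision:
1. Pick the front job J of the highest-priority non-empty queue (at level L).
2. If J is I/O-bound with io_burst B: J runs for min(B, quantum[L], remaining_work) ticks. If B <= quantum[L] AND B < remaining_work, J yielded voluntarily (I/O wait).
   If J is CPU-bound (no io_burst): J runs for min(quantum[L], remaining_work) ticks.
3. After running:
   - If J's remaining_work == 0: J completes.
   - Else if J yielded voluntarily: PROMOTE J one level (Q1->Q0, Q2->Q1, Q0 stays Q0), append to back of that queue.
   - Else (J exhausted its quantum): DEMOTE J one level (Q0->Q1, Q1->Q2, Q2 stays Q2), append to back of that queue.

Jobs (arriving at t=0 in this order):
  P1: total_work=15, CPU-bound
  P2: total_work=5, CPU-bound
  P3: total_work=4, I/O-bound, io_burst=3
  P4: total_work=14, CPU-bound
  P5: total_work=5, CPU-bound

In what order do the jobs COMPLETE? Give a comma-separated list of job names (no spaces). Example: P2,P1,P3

t=0-3: P1@Q0 runs 3, rem=12, quantum used, demote→Q1. Q0=[P2,P3,P4,P5] Q1=[P1] Q2=[]
t=3-6: P2@Q0 runs 3, rem=2, quantum used, demote→Q1. Q0=[P3,P4,P5] Q1=[P1,P2] Q2=[]
t=6-9: P3@Q0 runs 3, rem=1, I/O yield, promote→Q0. Q0=[P4,P5,P3] Q1=[P1,P2] Q2=[]
t=9-12: P4@Q0 runs 3, rem=11, quantum used, demote→Q1. Q0=[P5,P3] Q1=[P1,P2,P4] Q2=[]
t=12-15: P5@Q0 runs 3, rem=2, quantum used, demote→Q1. Q0=[P3] Q1=[P1,P2,P4,P5] Q2=[]
t=15-16: P3@Q0 runs 1, rem=0, completes. Q0=[] Q1=[P1,P2,P4,P5] Q2=[]
t=16-21: P1@Q1 runs 5, rem=7, quantum used, demote→Q2. Q0=[] Q1=[P2,P4,P5] Q2=[P1]
t=21-23: P2@Q1 runs 2, rem=0, completes. Q0=[] Q1=[P4,P5] Q2=[P1]
t=23-28: P4@Q1 runs 5, rem=6, quantum used, demote→Q2. Q0=[] Q1=[P5] Q2=[P1,P4]
t=28-30: P5@Q1 runs 2, rem=0, completes. Q0=[] Q1=[] Q2=[P1,P4]
t=30-37: P1@Q2 runs 7, rem=0, completes. Q0=[] Q1=[] Q2=[P4]
t=37-43: P4@Q2 runs 6, rem=0, completes. Q0=[] Q1=[] Q2=[]

Answer: P3,P2,P5,P1,P4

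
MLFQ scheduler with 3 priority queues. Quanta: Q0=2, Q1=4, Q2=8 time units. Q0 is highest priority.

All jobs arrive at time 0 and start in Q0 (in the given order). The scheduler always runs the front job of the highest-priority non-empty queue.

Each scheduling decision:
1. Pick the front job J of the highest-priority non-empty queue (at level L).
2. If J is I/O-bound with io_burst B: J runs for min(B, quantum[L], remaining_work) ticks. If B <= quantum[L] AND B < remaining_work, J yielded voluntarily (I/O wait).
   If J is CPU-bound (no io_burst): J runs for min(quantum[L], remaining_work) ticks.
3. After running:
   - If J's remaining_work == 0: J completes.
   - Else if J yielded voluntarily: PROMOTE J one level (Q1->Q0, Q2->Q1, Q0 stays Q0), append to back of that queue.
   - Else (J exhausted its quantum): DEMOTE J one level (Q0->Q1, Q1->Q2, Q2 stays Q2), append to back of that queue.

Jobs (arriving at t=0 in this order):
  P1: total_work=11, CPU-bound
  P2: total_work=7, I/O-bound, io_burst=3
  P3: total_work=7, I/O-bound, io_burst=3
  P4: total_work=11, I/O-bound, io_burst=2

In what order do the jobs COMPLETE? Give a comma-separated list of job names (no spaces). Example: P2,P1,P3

Answer: P4,P2,P3,P1

Derivation:
t=0-2: P1@Q0 runs 2, rem=9, quantum used, demote→Q1. Q0=[P2,P3,P4] Q1=[P1] Q2=[]
t=2-4: P2@Q0 runs 2, rem=5, quantum used, demote→Q1. Q0=[P3,P4] Q1=[P1,P2] Q2=[]
t=4-6: P3@Q0 runs 2, rem=5, quantum used, demote→Q1. Q0=[P4] Q1=[P1,P2,P3] Q2=[]
t=6-8: P4@Q0 runs 2, rem=9, I/O yield, promote→Q0. Q0=[P4] Q1=[P1,P2,P3] Q2=[]
t=8-10: P4@Q0 runs 2, rem=7, I/O yield, promote→Q0. Q0=[P4] Q1=[P1,P2,P3] Q2=[]
t=10-12: P4@Q0 runs 2, rem=5, I/O yield, promote→Q0. Q0=[P4] Q1=[P1,P2,P3] Q2=[]
t=12-14: P4@Q0 runs 2, rem=3, I/O yield, promote→Q0. Q0=[P4] Q1=[P1,P2,P3] Q2=[]
t=14-16: P4@Q0 runs 2, rem=1, I/O yield, promote→Q0. Q0=[P4] Q1=[P1,P2,P3] Q2=[]
t=16-17: P4@Q0 runs 1, rem=0, completes. Q0=[] Q1=[P1,P2,P3] Q2=[]
t=17-21: P1@Q1 runs 4, rem=5, quantum used, demote→Q2. Q0=[] Q1=[P2,P3] Q2=[P1]
t=21-24: P2@Q1 runs 3, rem=2, I/O yield, promote→Q0. Q0=[P2] Q1=[P3] Q2=[P1]
t=24-26: P2@Q0 runs 2, rem=0, completes. Q0=[] Q1=[P3] Q2=[P1]
t=26-29: P3@Q1 runs 3, rem=2, I/O yield, promote→Q0. Q0=[P3] Q1=[] Q2=[P1]
t=29-31: P3@Q0 runs 2, rem=0, completes. Q0=[] Q1=[] Q2=[P1]
t=31-36: P1@Q2 runs 5, rem=0, completes. Q0=[] Q1=[] Q2=[]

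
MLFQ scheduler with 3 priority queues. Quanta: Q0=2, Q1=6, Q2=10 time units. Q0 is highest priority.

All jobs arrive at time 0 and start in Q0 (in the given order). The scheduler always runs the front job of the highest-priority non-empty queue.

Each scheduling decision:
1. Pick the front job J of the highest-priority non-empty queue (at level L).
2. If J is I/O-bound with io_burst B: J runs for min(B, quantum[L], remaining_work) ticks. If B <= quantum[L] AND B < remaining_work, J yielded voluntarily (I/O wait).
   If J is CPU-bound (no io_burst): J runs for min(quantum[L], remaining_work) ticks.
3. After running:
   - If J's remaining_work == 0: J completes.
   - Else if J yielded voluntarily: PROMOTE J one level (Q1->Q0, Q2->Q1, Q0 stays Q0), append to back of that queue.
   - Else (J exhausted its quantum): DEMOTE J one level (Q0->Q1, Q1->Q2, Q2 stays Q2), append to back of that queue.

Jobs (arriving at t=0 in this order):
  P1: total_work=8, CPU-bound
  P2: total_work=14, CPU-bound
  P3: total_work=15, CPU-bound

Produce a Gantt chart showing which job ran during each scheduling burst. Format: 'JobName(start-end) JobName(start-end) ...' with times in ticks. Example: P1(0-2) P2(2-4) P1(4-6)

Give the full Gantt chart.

t=0-2: P1@Q0 runs 2, rem=6, quantum used, demote→Q1. Q0=[P2,P3] Q1=[P1] Q2=[]
t=2-4: P2@Q0 runs 2, rem=12, quantum used, demote→Q1. Q0=[P3] Q1=[P1,P2] Q2=[]
t=4-6: P3@Q0 runs 2, rem=13, quantum used, demote→Q1. Q0=[] Q1=[P1,P2,P3] Q2=[]
t=6-12: P1@Q1 runs 6, rem=0, completes. Q0=[] Q1=[P2,P3] Q2=[]
t=12-18: P2@Q1 runs 6, rem=6, quantum used, demote→Q2. Q0=[] Q1=[P3] Q2=[P2]
t=18-24: P3@Q1 runs 6, rem=7, quantum used, demote→Q2. Q0=[] Q1=[] Q2=[P2,P3]
t=24-30: P2@Q2 runs 6, rem=0, completes. Q0=[] Q1=[] Q2=[P3]
t=30-37: P3@Q2 runs 7, rem=0, completes. Q0=[] Q1=[] Q2=[]

Answer: P1(0-2) P2(2-4) P3(4-6) P1(6-12) P2(12-18) P3(18-24) P2(24-30) P3(30-37)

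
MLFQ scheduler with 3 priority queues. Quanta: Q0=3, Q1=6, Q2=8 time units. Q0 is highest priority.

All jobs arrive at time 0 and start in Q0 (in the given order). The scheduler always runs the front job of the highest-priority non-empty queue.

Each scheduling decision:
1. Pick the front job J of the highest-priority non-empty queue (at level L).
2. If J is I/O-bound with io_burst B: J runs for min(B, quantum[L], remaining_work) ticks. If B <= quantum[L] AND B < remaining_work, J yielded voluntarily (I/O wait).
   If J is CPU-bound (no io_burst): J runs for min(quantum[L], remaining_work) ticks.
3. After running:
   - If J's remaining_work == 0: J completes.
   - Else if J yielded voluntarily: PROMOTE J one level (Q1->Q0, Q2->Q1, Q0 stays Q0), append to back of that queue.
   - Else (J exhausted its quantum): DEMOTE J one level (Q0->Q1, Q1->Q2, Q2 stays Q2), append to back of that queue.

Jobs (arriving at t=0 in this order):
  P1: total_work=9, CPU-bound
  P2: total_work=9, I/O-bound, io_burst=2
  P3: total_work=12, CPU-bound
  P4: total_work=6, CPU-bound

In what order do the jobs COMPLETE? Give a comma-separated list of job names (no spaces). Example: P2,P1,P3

Answer: P2,P1,P4,P3

Derivation:
t=0-3: P1@Q0 runs 3, rem=6, quantum used, demote→Q1. Q0=[P2,P3,P4] Q1=[P1] Q2=[]
t=3-5: P2@Q0 runs 2, rem=7, I/O yield, promote→Q0. Q0=[P3,P4,P2] Q1=[P1] Q2=[]
t=5-8: P3@Q0 runs 3, rem=9, quantum used, demote→Q1. Q0=[P4,P2] Q1=[P1,P3] Q2=[]
t=8-11: P4@Q0 runs 3, rem=3, quantum used, demote→Q1. Q0=[P2] Q1=[P1,P3,P4] Q2=[]
t=11-13: P2@Q0 runs 2, rem=5, I/O yield, promote→Q0. Q0=[P2] Q1=[P1,P3,P4] Q2=[]
t=13-15: P2@Q0 runs 2, rem=3, I/O yield, promote→Q0. Q0=[P2] Q1=[P1,P3,P4] Q2=[]
t=15-17: P2@Q0 runs 2, rem=1, I/O yield, promote→Q0. Q0=[P2] Q1=[P1,P3,P4] Q2=[]
t=17-18: P2@Q0 runs 1, rem=0, completes. Q0=[] Q1=[P1,P3,P4] Q2=[]
t=18-24: P1@Q1 runs 6, rem=0, completes. Q0=[] Q1=[P3,P4] Q2=[]
t=24-30: P3@Q1 runs 6, rem=3, quantum used, demote→Q2. Q0=[] Q1=[P4] Q2=[P3]
t=30-33: P4@Q1 runs 3, rem=0, completes. Q0=[] Q1=[] Q2=[P3]
t=33-36: P3@Q2 runs 3, rem=0, completes. Q0=[] Q1=[] Q2=[]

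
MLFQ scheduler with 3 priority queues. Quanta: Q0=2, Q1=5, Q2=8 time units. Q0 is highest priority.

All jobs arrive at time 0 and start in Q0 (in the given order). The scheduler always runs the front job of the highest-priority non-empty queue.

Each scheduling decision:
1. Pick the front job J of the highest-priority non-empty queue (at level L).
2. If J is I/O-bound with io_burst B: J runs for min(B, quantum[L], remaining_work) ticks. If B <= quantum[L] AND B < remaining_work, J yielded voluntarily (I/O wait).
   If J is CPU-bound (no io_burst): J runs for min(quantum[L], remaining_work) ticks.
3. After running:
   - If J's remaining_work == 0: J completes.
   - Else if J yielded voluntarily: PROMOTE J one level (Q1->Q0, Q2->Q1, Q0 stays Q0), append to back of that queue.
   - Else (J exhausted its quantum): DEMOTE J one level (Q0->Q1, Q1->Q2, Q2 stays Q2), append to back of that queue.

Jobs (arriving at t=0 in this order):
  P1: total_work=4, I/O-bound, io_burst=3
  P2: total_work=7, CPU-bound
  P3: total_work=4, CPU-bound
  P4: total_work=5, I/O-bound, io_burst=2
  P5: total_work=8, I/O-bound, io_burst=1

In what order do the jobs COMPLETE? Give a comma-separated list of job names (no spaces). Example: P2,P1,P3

Answer: P4,P5,P1,P2,P3

Derivation:
t=0-2: P1@Q0 runs 2, rem=2, quantum used, demote→Q1. Q0=[P2,P3,P4,P5] Q1=[P1] Q2=[]
t=2-4: P2@Q0 runs 2, rem=5, quantum used, demote→Q1. Q0=[P3,P4,P5] Q1=[P1,P2] Q2=[]
t=4-6: P3@Q0 runs 2, rem=2, quantum used, demote→Q1. Q0=[P4,P5] Q1=[P1,P2,P3] Q2=[]
t=6-8: P4@Q0 runs 2, rem=3, I/O yield, promote→Q0. Q0=[P5,P4] Q1=[P1,P2,P3] Q2=[]
t=8-9: P5@Q0 runs 1, rem=7, I/O yield, promote→Q0. Q0=[P4,P5] Q1=[P1,P2,P3] Q2=[]
t=9-11: P4@Q0 runs 2, rem=1, I/O yield, promote→Q0. Q0=[P5,P4] Q1=[P1,P2,P3] Q2=[]
t=11-12: P5@Q0 runs 1, rem=6, I/O yield, promote→Q0. Q0=[P4,P5] Q1=[P1,P2,P3] Q2=[]
t=12-13: P4@Q0 runs 1, rem=0, completes. Q0=[P5] Q1=[P1,P2,P3] Q2=[]
t=13-14: P5@Q0 runs 1, rem=5, I/O yield, promote→Q0. Q0=[P5] Q1=[P1,P2,P3] Q2=[]
t=14-15: P5@Q0 runs 1, rem=4, I/O yield, promote→Q0. Q0=[P5] Q1=[P1,P2,P3] Q2=[]
t=15-16: P5@Q0 runs 1, rem=3, I/O yield, promote→Q0. Q0=[P5] Q1=[P1,P2,P3] Q2=[]
t=16-17: P5@Q0 runs 1, rem=2, I/O yield, promote→Q0. Q0=[P5] Q1=[P1,P2,P3] Q2=[]
t=17-18: P5@Q0 runs 1, rem=1, I/O yield, promote→Q0. Q0=[P5] Q1=[P1,P2,P3] Q2=[]
t=18-19: P5@Q0 runs 1, rem=0, completes. Q0=[] Q1=[P1,P2,P3] Q2=[]
t=19-21: P1@Q1 runs 2, rem=0, completes. Q0=[] Q1=[P2,P3] Q2=[]
t=21-26: P2@Q1 runs 5, rem=0, completes. Q0=[] Q1=[P3] Q2=[]
t=26-28: P3@Q1 runs 2, rem=0, completes. Q0=[] Q1=[] Q2=[]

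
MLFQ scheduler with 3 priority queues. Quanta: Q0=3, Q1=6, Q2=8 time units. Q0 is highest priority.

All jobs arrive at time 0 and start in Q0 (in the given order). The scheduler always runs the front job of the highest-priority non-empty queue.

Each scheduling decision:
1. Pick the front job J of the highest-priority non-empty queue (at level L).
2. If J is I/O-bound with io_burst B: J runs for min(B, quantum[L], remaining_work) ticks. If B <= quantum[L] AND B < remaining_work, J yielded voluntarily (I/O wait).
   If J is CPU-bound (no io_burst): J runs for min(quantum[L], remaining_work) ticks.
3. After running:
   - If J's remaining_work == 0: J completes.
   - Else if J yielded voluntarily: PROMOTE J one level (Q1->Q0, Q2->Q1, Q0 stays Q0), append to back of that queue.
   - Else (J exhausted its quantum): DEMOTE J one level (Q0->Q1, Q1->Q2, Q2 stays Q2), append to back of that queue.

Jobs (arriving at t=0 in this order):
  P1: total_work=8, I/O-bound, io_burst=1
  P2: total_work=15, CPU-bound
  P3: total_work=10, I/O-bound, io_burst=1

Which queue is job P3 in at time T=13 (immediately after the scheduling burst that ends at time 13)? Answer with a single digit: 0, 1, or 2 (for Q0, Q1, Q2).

t=0-1: P1@Q0 runs 1, rem=7, I/O yield, promote→Q0. Q0=[P2,P3,P1] Q1=[] Q2=[]
t=1-4: P2@Q0 runs 3, rem=12, quantum used, demote→Q1. Q0=[P3,P1] Q1=[P2] Q2=[]
t=4-5: P3@Q0 runs 1, rem=9, I/O yield, promote→Q0. Q0=[P1,P3] Q1=[P2] Q2=[]
t=5-6: P1@Q0 runs 1, rem=6, I/O yield, promote→Q0. Q0=[P3,P1] Q1=[P2] Q2=[]
t=6-7: P3@Q0 runs 1, rem=8, I/O yield, promote→Q0. Q0=[P1,P3] Q1=[P2] Q2=[]
t=7-8: P1@Q0 runs 1, rem=5, I/O yield, promote→Q0. Q0=[P3,P1] Q1=[P2] Q2=[]
t=8-9: P3@Q0 runs 1, rem=7, I/O yield, promote→Q0. Q0=[P1,P3] Q1=[P2] Q2=[]
t=9-10: P1@Q0 runs 1, rem=4, I/O yield, promote→Q0. Q0=[P3,P1] Q1=[P2] Q2=[]
t=10-11: P3@Q0 runs 1, rem=6, I/O yield, promote→Q0. Q0=[P1,P3] Q1=[P2] Q2=[]
t=11-12: P1@Q0 runs 1, rem=3, I/O yield, promote→Q0. Q0=[P3,P1] Q1=[P2] Q2=[]
t=12-13: P3@Q0 runs 1, rem=5, I/O yield, promote→Q0. Q0=[P1,P3] Q1=[P2] Q2=[]
t=13-14: P1@Q0 runs 1, rem=2, I/O yield, promote→Q0. Q0=[P3,P1] Q1=[P2] Q2=[]
t=14-15: P3@Q0 runs 1, rem=4, I/O yield, promote→Q0. Q0=[P1,P3] Q1=[P2] Q2=[]
t=15-16: P1@Q0 runs 1, rem=1, I/O yield, promote→Q0. Q0=[P3,P1] Q1=[P2] Q2=[]
t=16-17: P3@Q0 runs 1, rem=3, I/O yield, promote→Q0. Q0=[P1,P3] Q1=[P2] Q2=[]
t=17-18: P1@Q0 runs 1, rem=0, completes. Q0=[P3] Q1=[P2] Q2=[]
t=18-19: P3@Q0 runs 1, rem=2, I/O yield, promote→Q0. Q0=[P3] Q1=[P2] Q2=[]
t=19-20: P3@Q0 runs 1, rem=1, I/O yield, promote→Q0. Q0=[P3] Q1=[P2] Q2=[]
t=20-21: P3@Q0 runs 1, rem=0, completes. Q0=[] Q1=[P2] Q2=[]
t=21-27: P2@Q1 runs 6, rem=6, quantum used, demote→Q2. Q0=[] Q1=[] Q2=[P2]
t=27-33: P2@Q2 runs 6, rem=0, completes. Q0=[] Q1=[] Q2=[]

Answer: 0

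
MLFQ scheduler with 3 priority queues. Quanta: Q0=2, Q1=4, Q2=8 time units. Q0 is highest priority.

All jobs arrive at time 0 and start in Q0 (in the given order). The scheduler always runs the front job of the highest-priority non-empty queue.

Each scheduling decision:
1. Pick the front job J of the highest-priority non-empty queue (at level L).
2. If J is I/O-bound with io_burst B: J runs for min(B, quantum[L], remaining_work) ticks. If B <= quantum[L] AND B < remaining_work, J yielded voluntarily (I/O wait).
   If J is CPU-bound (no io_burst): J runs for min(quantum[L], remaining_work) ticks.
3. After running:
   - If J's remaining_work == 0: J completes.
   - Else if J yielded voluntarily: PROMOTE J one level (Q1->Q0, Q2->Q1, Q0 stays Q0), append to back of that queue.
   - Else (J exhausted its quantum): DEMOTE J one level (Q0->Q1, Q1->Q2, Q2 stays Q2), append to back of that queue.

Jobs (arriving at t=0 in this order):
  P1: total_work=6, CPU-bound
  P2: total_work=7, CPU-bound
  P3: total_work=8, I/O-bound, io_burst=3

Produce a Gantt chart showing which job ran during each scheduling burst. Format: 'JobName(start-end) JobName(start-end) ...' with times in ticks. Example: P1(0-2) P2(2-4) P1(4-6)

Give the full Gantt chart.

t=0-2: P1@Q0 runs 2, rem=4, quantum used, demote→Q1. Q0=[P2,P3] Q1=[P1] Q2=[]
t=2-4: P2@Q0 runs 2, rem=5, quantum used, demote→Q1. Q0=[P3] Q1=[P1,P2] Q2=[]
t=4-6: P3@Q0 runs 2, rem=6, quantum used, demote→Q1. Q0=[] Q1=[P1,P2,P3] Q2=[]
t=6-10: P1@Q1 runs 4, rem=0, completes. Q0=[] Q1=[P2,P3] Q2=[]
t=10-14: P2@Q1 runs 4, rem=1, quantum used, demote→Q2. Q0=[] Q1=[P3] Q2=[P2]
t=14-17: P3@Q1 runs 3, rem=3, I/O yield, promote→Q0. Q0=[P3] Q1=[] Q2=[P2]
t=17-19: P3@Q0 runs 2, rem=1, quantum used, demote→Q1. Q0=[] Q1=[P3] Q2=[P2]
t=19-20: P3@Q1 runs 1, rem=0, completes. Q0=[] Q1=[] Q2=[P2]
t=20-21: P2@Q2 runs 1, rem=0, completes. Q0=[] Q1=[] Q2=[]

Answer: P1(0-2) P2(2-4) P3(4-6) P1(6-10) P2(10-14) P3(14-17) P3(17-19) P3(19-20) P2(20-21)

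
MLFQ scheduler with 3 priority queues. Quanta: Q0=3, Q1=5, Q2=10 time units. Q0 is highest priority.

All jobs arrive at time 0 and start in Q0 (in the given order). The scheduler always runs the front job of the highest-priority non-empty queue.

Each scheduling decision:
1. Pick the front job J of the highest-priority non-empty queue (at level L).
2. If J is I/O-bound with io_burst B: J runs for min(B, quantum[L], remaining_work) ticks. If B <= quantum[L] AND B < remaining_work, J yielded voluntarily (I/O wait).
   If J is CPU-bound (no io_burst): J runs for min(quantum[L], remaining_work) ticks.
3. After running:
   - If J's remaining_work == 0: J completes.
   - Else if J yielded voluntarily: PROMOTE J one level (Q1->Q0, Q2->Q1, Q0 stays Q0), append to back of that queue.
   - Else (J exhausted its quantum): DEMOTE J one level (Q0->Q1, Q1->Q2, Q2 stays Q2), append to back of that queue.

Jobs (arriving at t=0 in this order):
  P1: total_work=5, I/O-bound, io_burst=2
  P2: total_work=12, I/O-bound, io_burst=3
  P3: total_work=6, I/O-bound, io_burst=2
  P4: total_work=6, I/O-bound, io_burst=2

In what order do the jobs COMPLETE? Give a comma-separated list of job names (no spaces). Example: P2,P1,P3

Answer: P1,P3,P4,P2

Derivation:
t=0-2: P1@Q0 runs 2, rem=3, I/O yield, promote→Q0. Q0=[P2,P3,P4,P1] Q1=[] Q2=[]
t=2-5: P2@Q0 runs 3, rem=9, I/O yield, promote→Q0. Q0=[P3,P4,P1,P2] Q1=[] Q2=[]
t=5-7: P3@Q0 runs 2, rem=4, I/O yield, promote→Q0. Q0=[P4,P1,P2,P3] Q1=[] Q2=[]
t=7-9: P4@Q0 runs 2, rem=4, I/O yield, promote→Q0. Q0=[P1,P2,P3,P4] Q1=[] Q2=[]
t=9-11: P1@Q0 runs 2, rem=1, I/O yield, promote→Q0. Q0=[P2,P3,P4,P1] Q1=[] Q2=[]
t=11-14: P2@Q0 runs 3, rem=6, I/O yield, promote→Q0. Q0=[P3,P4,P1,P2] Q1=[] Q2=[]
t=14-16: P3@Q0 runs 2, rem=2, I/O yield, promote→Q0. Q0=[P4,P1,P2,P3] Q1=[] Q2=[]
t=16-18: P4@Q0 runs 2, rem=2, I/O yield, promote→Q0. Q0=[P1,P2,P3,P4] Q1=[] Q2=[]
t=18-19: P1@Q0 runs 1, rem=0, completes. Q0=[P2,P3,P4] Q1=[] Q2=[]
t=19-22: P2@Q0 runs 3, rem=3, I/O yield, promote→Q0. Q0=[P3,P4,P2] Q1=[] Q2=[]
t=22-24: P3@Q0 runs 2, rem=0, completes. Q0=[P4,P2] Q1=[] Q2=[]
t=24-26: P4@Q0 runs 2, rem=0, completes. Q0=[P2] Q1=[] Q2=[]
t=26-29: P2@Q0 runs 3, rem=0, completes. Q0=[] Q1=[] Q2=[]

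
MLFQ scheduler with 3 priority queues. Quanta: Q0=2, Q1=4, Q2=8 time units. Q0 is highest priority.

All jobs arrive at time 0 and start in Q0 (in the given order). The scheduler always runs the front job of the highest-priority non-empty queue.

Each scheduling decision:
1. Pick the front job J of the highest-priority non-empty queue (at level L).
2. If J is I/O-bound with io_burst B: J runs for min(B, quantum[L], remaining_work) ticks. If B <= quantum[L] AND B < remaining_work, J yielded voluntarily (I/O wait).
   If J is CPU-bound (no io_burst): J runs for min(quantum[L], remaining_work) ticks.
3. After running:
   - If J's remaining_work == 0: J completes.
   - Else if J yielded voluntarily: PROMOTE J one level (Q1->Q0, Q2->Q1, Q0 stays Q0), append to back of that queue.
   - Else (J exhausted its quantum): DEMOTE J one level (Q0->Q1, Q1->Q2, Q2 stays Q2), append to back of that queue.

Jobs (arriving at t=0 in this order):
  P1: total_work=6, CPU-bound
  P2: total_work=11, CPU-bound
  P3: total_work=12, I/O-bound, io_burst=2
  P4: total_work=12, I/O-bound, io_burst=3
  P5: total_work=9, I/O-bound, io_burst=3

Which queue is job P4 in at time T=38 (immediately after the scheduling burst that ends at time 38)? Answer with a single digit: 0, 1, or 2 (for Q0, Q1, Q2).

t=0-2: P1@Q0 runs 2, rem=4, quantum used, demote→Q1. Q0=[P2,P3,P4,P5] Q1=[P1] Q2=[]
t=2-4: P2@Q0 runs 2, rem=9, quantum used, demote→Q1. Q0=[P3,P4,P5] Q1=[P1,P2] Q2=[]
t=4-6: P3@Q0 runs 2, rem=10, I/O yield, promote→Q0. Q0=[P4,P5,P3] Q1=[P1,P2] Q2=[]
t=6-8: P4@Q0 runs 2, rem=10, quantum used, demote→Q1. Q0=[P5,P3] Q1=[P1,P2,P4] Q2=[]
t=8-10: P5@Q0 runs 2, rem=7, quantum used, demote→Q1. Q0=[P3] Q1=[P1,P2,P4,P5] Q2=[]
t=10-12: P3@Q0 runs 2, rem=8, I/O yield, promote→Q0. Q0=[P3] Q1=[P1,P2,P4,P5] Q2=[]
t=12-14: P3@Q0 runs 2, rem=6, I/O yield, promote→Q0. Q0=[P3] Q1=[P1,P2,P4,P5] Q2=[]
t=14-16: P3@Q0 runs 2, rem=4, I/O yield, promote→Q0. Q0=[P3] Q1=[P1,P2,P4,P5] Q2=[]
t=16-18: P3@Q0 runs 2, rem=2, I/O yield, promote→Q0. Q0=[P3] Q1=[P1,P2,P4,P5] Q2=[]
t=18-20: P3@Q0 runs 2, rem=0, completes. Q0=[] Q1=[P1,P2,P4,P5] Q2=[]
t=20-24: P1@Q1 runs 4, rem=0, completes. Q0=[] Q1=[P2,P4,P5] Q2=[]
t=24-28: P2@Q1 runs 4, rem=5, quantum used, demote→Q2. Q0=[] Q1=[P4,P5] Q2=[P2]
t=28-31: P4@Q1 runs 3, rem=7, I/O yield, promote→Q0. Q0=[P4] Q1=[P5] Q2=[P2]
t=31-33: P4@Q0 runs 2, rem=5, quantum used, demote→Q1. Q0=[] Q1=[P5,P4] Q2=[P2]
t=33-36: P5@Q1 runs 3, rem=4, I/O yield, promote→Q0. Q0=[P5] Q1=[P4] Q2=[P2]
t=36-38: P5@Q0 runs 2, rem=2, quantum used, demote→Q1. Q0=[] Q1=[P4,P5] Q2=[P2]
t=38-41: P4@Q1 runs 3, rem=2, I/O yield, promote→Q0. Q0=[P4] Q1=[P5] Q2=[P2]
t=41-43: P4@Q0 runs 2, rem=0, completes. Q0=[] Q1=[P5] Q2=[P2]
t=43-45: P5@Q1 runs 2, rem=0, completes. Q0=[] Q1=[] Q2=[P2]
t=45-50: P2@Q2 runs 5, rem=0, completes. Q0=[] Q1=[] Q2=[]

Answer: 1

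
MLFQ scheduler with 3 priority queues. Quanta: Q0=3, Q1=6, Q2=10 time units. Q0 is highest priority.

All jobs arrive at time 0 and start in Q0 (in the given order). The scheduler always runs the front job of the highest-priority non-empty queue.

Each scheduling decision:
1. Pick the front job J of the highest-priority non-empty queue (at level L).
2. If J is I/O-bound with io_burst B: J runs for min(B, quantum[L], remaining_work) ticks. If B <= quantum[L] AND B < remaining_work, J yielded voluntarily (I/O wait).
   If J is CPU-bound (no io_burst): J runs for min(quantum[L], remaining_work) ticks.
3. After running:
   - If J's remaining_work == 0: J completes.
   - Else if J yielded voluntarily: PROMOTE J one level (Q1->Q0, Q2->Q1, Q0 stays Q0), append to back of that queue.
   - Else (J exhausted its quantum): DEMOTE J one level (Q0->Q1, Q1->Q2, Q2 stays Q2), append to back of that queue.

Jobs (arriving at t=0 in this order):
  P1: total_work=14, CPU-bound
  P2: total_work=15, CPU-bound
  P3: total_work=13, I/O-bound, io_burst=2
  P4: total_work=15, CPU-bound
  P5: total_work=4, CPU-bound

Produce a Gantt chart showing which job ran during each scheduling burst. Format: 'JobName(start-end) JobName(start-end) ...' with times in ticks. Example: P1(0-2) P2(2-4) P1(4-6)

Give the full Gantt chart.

t=0-3: P1@Q0 runs 3, rem=11, quantum used, demote→Q1. Q0=[P2,P3,P4,P5] Q1=[P1] Q2=[]
t=3-6: P2@Q0 runs 3, rem=12, quantum used, demote→Q1. Q0=[P3,P4,P5] Q1=[P1,P2] Q2=[]
t=6-8: P3@Q0 runs 2, rem=11, I/O yield, promote→Q0. Q0=[P4,P5,P3] Q1=[P1,P2] Q2=[]
t=8-11: P4@Q0 runs 3, rem=12, quantum used, demote→Q1. Q0=[P5,P3] Q1=[P1,P2,P4] Q2=[]
t=11-14: P5@Q0 runs 3, rem=1, quantum used, demote→Q1. Q0=[P3] Q1=[P1,P2,P4,P5] Q2=[]
t=14-16: P3@Q0 runs 2, rem=9, I/O yield, promote→Q0. Q0=[P3] Q1=[P1,P2,P4,P5] Q2=[]
t=16-18: P3@Q0 runs 2, rem=7, I/O yield, promote→Q0. Q0=[P3] Q1=[P1,P2,P4,P5] Q2=[]
t=18-20: P3@Q0 runs 2, rem=5, I/O yield, promote→Q0. Q0=[P3] Q1=[P1,P2,P4,P5] Q2=[]
t=20-22: P3@Q0 runs 2, rem=3, I/O yield, promote→Q0. Q0=[P3] Q1=[P1,P2,P4,P5] Q2=[]
t=22-24: P3@Q0 runs 2, rem=1, I/O yield, promote→Q0. Q0=[P3] Q1=[P1,P2,P4,P5] Q2=[]
t=24-25: P3@Q0 runs 1, rem=0, completes. Q0=[] Q1=[P1,P2,P4,P5] Q2=[]
t=25-31: P1@Q1 runs 6, rem=5, quantum used, demote→Q2. Q0=[] Q1=[P2,P4,P5] Q2=[P1]
t=31-37: P2@Q1 runs 6, rem=6, quantum used, demote→Q2. Q0=[] Q1=[P4,P5] Q2=[P1,P2]
t=37-43: P4@Q1 runs 6, rem=6, quantum used, demote→Q2. Q0=[] Q1=[P5] Q2=[P1,P2,P4]
t=43-44: P5@Q1 runs 1, rem=0, completes. Q0=[] Q1=[] Q2=[P1,P2,P4]
t=44-49: P1@Q2 runs 5, rem=0, completes. Q0=[] Q1=[] Q2=[P2,P4]
t=49-55: P2@Q2 runs 6, rem=0, completes. Q0=[] Q1=[] Q2=[P4]
t=55-61: P4@Q2 runs 6, rem=0, completes. Q0=[] Q1=[] Q2=[]

Answer: P1(0-3) P2(3-6) P3(6-8) P4(8-11) P5(11-14) P3(14-16) P3(16-18) P3(18-20) P3(20-22) P3(22-24) P3(24-25) P1(25-31) P2(31-37) P4(37-43) P5(43-44) P1(44-49) P2(49-55) P4(55-61)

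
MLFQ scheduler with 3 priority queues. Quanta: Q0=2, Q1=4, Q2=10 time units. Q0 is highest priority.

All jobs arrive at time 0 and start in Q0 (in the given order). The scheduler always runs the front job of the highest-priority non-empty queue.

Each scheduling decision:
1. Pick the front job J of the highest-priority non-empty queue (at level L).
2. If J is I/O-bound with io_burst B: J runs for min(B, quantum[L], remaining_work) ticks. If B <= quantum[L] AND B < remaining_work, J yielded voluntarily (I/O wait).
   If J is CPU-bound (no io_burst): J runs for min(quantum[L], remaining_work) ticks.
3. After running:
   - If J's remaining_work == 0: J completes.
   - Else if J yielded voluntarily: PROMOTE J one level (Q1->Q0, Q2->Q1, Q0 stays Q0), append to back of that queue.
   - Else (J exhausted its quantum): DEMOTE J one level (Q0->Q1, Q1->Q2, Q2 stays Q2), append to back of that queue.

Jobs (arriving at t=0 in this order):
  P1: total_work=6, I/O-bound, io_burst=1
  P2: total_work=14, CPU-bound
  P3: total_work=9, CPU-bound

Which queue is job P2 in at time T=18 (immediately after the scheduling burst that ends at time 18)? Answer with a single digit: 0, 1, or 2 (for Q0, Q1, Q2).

Answer: 2

Derivation:
t=0-1: P1@Q0 runs 1, rem=5, I/O yield, promote→Q0. Q0=[P2,P3,P1] Q1=[] Q2=[]
t=1-3: P2@Q0 runs 2, rem=12, quantum used, demote→Q1. Q0=[P3,P1] Q1=[P2] Q2=[]
t=3-5: P3@Q0 runs 2, rem=7, quantum used, demote→Q1. Q0=[P1] Q1=[P2,P3] Q2=[]
t=5-6: P1@Q0 runs 1, rem=4, I/O yield, promote→Q0. Q0=[P1] Q1=[P2,P3] Q2=[]
t=6-7: P1@Q0 runs 1, rem=3, I/O yield, promote→Q0. Q0=[P1] Q1=[P2,P3] Q2=[]
t=7-8: P1@Q0 runs 1, rem=2, I/O yield, promote→Q0. Q0=[P1] Q1=[P2,P3] Q2=[]
t=8-9: P1@Q0 runs 1, rem=1, I/O yield, promote→Q0. Q0=[P1] Q1=[P2,P3] Q2=[]
t=9-10: P1@Q0 runs 1, rem=0, completes. Q0=[] Q1=[P2,P3] Q2=[]
t=10-14: P2@Q1 runs 4, rem=8, quantum used, demote→Q2. Q0=[] Q1=[P3] Q2=[P2]
t=14-18: P3@Q1 runs 4, rem=3, quantum used, demote→Q2. Q0=[] Q1=[] Q2=[P2,P3]
t=18-26: P2@Q2 runs 8, rem=0, completes. Q0=[] Q1=[] Q2=[P3]
t=26-29: P3@Q2 runs 3, rem=0, completes. Q0=[] Q1=[] Q2=[]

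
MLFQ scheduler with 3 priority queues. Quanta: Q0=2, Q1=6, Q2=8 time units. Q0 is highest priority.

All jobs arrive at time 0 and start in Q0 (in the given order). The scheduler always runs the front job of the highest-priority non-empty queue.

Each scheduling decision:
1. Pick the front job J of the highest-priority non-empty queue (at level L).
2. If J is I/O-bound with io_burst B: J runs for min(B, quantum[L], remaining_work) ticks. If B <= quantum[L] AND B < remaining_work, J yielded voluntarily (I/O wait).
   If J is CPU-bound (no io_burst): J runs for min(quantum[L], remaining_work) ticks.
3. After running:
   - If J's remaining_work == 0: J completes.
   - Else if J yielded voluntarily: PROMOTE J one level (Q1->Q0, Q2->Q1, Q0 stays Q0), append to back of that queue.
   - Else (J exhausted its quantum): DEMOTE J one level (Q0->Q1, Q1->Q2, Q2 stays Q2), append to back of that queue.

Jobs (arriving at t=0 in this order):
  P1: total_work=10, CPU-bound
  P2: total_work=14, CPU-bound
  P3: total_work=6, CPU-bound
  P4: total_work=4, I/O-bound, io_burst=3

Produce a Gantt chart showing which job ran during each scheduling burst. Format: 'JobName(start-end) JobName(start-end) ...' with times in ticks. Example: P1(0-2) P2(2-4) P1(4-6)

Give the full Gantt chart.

t=0-2: P1@Q0 runs 2, rem=8, quantum used, demote→Q1. Q0=[P2,P3,P4] Q1=[P1] Q2=[]
t=2-4: P2@Q0 runs 2, rem=12, quantum used, demote→Q1. Q0=[P3,P4] Q1=[P1,P2] Q2=[]
t=4-6: P3@Q0 runs 2, rem=4, quantum used, demote→Q1. Q0=[P4] Q1=[P1,P2,P3] Q2=[]
t=6-8: P4@Q0 runs 2, rem=2, quantum used, demote→Q1. Q0=[] Q1=[P1,P2,P3,P4] Q2=[]
t=8-14: P1@Q1 runs 6, rem=2, quantum used, demote→Q2. Q0=[] Q1=[P2,P3,P4] Q2=[P1]
t=14-20: P2@Q1 runs 6, rem=6, quantum used, demote→Q2. Q0=[] Q1=[P3,P4] Q2=[P1,P2]
t=20-24: P3@Q1 runs 4, rem=0, completes. Q0=[] Q1=[P4] Q2=[P1,P2]
t=24-26: P4@Q1 runs 2, rem=0, completes. Q0=[] Q1=[] Q2=[P1,P2]
t=26-28: P1@Q2 runs 2, rem=0, completes. Q0=[] Q1=[] Q2=[P2]
t=28-34: P2@Q2 runs 6, rem=0, completes. Q0=[] Q1=[] Q2=[]

Answer: P1(0-2) P2(2-4) P3(4-6) P4(6-8) P1(8-14) P2(14-20) P3(20-24) P4(24-26) P1(26-28) P2(28-34)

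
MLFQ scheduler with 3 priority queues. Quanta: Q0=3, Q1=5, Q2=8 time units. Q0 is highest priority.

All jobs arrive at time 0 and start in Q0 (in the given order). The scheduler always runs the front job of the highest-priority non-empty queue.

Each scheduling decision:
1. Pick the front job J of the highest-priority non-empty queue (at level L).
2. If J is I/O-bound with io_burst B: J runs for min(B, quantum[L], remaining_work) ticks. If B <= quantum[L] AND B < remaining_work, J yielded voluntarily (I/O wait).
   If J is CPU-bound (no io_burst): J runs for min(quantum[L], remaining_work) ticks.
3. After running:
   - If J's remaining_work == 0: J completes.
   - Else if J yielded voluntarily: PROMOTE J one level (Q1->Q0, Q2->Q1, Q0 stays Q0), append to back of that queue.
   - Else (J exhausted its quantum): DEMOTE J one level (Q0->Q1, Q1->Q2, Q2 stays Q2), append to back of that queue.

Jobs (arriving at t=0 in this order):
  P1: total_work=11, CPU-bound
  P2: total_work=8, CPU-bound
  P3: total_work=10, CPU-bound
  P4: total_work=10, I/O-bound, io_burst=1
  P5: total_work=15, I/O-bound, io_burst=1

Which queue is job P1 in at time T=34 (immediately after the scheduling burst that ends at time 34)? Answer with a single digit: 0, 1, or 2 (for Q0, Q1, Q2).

Answer: 1

Derivation:
t=0-3: P1@Q0 runs 3, rem=8, quantum used, demote→Q1. Q0=[P2,P3,P4,P5] Q1=[P1] Q2=[]
t=3-6: P2@Q0 runs 3, rem=5, quantum used, demote→Q1. Q0=[P3,P4,P5] Q1=[P1,P2] Q2=[]
t=6-9: P3@Q0 runs 3, rem=7, quantum used, demote→Q1. Q0=[P4,P5] Q1=[P1,P2,P3] Q2=[]
t=9-10: P4@Q0 runs 1, rem=9, I/O yield, promote→Q0. Q0=[P5,P4] Q1=[P1,P2,P3] Q2=[]
t=10-11: P5@Q0 runs 1, rem=14, I/O yield, promote→Q0. Q0=[P4,P5] Q1=[P1,P2,P3] Q2=[]
t=11-12: P4@Q0 runs 1, rem=8, I/O yield, promote→Q0. Q0=[P5,P4] Q1=[P1,P2,P3] Q2=[]
t=12-13: P5@Q0 runs 1, rem=13, I/O yield, promote→Q0. Q0=[P4,P5] Q1=[P1,P2,P3] Q2=[]
t=13-14: P4@Q0 runs 1, rem=7, I/O yield, promote→Q0. Q0=[P5,P4] Q1=[P1,P2,P3] Q2=[]
t=14-15: P5@Q0 runs 1, rem=12, I/O yield, promote→Q0. Q0=[P4,P5] Q1=[P1,P2,P3] Q2=[]
t=15-16: P4@Q0 runs 1, rem=6, I/O yield, promote→Q0. Q0=[P5,P4] Q1=[P1,P2,P3] Q2=[]
t=16-17: P5@Q0 runs 1, rem=11, I/O yield, promote→Q0. Q0=[P4,P5] Q1=[P1,P2,P3] Q2=[]
t=17-18: P4@Q0 runs 1, rem=5, I/O yield, promote→Q0. Q0=[P5,P4] Q1=[P1,P2,P3] Q2=[]
t=18-19: P5@Q0 runs 1, rem=10, I/O yield, promote→Q0. Q0=[P4,P5] Q1=[P1,P2,P3] Q2=[]
t=19-20: P4@Q0 runs 1, rem=4, I/O yield, promote→Q0. Q0=[P5,P4] Q1=[P1,P2,P3] Q2=[]
t=20-21: P5@Q0 runs 1, rem=9, I/O yield, promote→Q0. Q0=[P4,P5] Q1=[P1,P2,P3] Q2=[]
t=21-22: P4@Q0 runs 1, rem=3, I/O yield, promote→Q0. Q0=[P5,P4] Q1=[P1,P2,P3] Q2=[]
t=22-23: P5@Q0 runs 1, rem=8, I/O yield, promote→Q0. Q0=[P4,P5] Q1=[P1,P2,P3] Q2=[]
t=23-24: P4@Q0 runs 1, rem=2, I/O yield, promote→Q0. Q0=[P5,P4] Q1=[P1,P2,P3] Q2=[]
t=24-25: P5@Q0 runs 1, rem=7, I/O yield, promote→Q0. Q0=[P4,P5] Q1=[P1,P2,P3] Q2=[]
t=25-26: P4@Q0 runs 1, rem=1, I/O yield, promote→Q0. Q0=[P5,P4] Q1=[P1,P2,P3] Q2=[]
t=26-27: P5@Q0 runs 1, rem=6, I/O yield, promote→Q0. Q0=[P4,P5] Q1=[P1,P2,P3] Q2=[]
t=27-28: P4@Q0 runs 1, rem=0, completes. Q0=[P5] Q1=[P1,P2,P3] Q2=[]
t=28-29: P5@Q0 runs 1, rem=5, I/O yield, promote→Q0. Q0=[P5] Q1=[P1,P2,P3] Q2=[]
t=29-30: P5@Q0 runs 1, rem=4, I/O yield, promote→Q0. Q0=[P5] Q1=[P1,P2,P3] Q2=[]
t=30-31: P5@Q0 runs 1, rem=3, I/O yield, promote→Q0. Q0=[P5] Q1=[P1,P2,P3] Q2=[]
t=31-32: P5@Q0 runs 1, rem=2, I/O yield, promote→Q0. Q0=[P5] Q1=[P1,P2,P3] Q2=[]
t=32-33: P5@Q0 runs 1, rem=1, I/O yield, promote→Q0. Q0=[P5] Q1=[P1,P2,P3] Q2=[]
t=33-34: P5@Q0 runs 1, rem=0, completes. Q0=[] Q1=[P1,P2,P3] Q2=[]
t=34-39: P1@Q1 runs 5, rem=3, quantum used, demote→Q2. Q0=[] Q1=[P2,P3] Q2=[P1]
t=39-44: P2@Q1 runs 5, rem=0, completes. Q0=[] Q1=[P3] Q2=[P1]
t=44-49: P3@Q1 runs 5, rem=2, quantum used, demote→Q2. Q0=[] Q1=[] Q2=[P1,P3]
t=49-52: P1@Q2 runs 3, rem=0, completes. Q0=[] Q1=[] Q2=[P3]
t=52-54: P3@Q2 runs 2, rem=0, completes. Q0=[] Q1=[] Q2=[]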